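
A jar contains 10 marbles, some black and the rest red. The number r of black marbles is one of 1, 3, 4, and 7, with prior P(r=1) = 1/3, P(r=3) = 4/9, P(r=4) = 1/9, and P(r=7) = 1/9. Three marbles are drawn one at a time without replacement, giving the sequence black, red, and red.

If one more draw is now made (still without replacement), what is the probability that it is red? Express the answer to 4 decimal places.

0.7376

For each hypothesis, P(data | H) works out to: P(data | r = 1) = (1/10)(9/9)(8/8) = 0.1; P(data | r = 3) = (3/10)(7/9)(6/8) = 0.175; P(data | r = 4) = (4/10)(6/9)(5/8) = 0.16667; P(data | r = 7) = (7/10)(3/9)(2/8) = 0.058333.
Weighting by the prior gives 1/3 · 0.1 = 0.033333, 4/9 · 0.175 = 0.077778, 1/9 · 0.16667 = 0.018519, 1/9 · 0.058333 = 0.0064815; with total 0.13611.
The posterior is then P(r = 1 | data) = 0.2449, P(r = 3 | data) = 0.57143, P(r = 4 | data) = 0.13605, P(r = 7 | data) = 0.047619.
The predictive probability is P(red next | data) = (1)(0.2449) + (5/7)(0.57143) + (4/7)(0.13605) + (1/7)(0.047619) = 0.73761.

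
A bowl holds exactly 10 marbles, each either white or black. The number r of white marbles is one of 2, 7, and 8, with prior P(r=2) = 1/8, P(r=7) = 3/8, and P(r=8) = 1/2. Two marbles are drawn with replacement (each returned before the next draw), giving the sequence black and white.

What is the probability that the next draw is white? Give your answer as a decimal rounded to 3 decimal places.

0.689

The likelihood of the observed sequence under each hypothesis: P(data | r = 2) = (8/10)(2/10) = 4/25; P(data | r = 7) = (3/10)(7/10) = 21/100; P(data | r = 8) = (2/10)(8/10) = 4/25.
Multiplying each by its prior: 1/8 · 4/25 = 1/50, 3/8 · 21/100 = 63/800, 1/2 · 4/25 = 2/25; these sum to 143/800.
Dividing through by the total gives posterior P(r = 2 | data) = 16/143, P(r = 7 | data) = 63/143, P(r = 8 | data) = 64/143.
So P(white next | data) = Σ P(white next | H) P(H | data) = (1/5)(16/143) + (7/10)(63/143) + (4/5)(64/143) = 197/286.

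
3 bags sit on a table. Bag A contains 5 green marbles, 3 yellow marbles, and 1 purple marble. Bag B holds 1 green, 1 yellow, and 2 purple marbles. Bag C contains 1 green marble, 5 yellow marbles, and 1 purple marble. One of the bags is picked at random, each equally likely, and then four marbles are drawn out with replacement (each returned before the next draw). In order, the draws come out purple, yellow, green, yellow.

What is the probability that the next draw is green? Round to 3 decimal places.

0.289

For each hypothesis, P(data | H) works out to: P(data | bag A) = (1/9)(3/9)(5/9)(3/9) = 0.0068587; P(data | bag B) = (2/4)(1/4)(1/4)(1/4) = 0.0078125; P(data | bag C) = (1/7)(5/7)(1/7)(5/7) = 0.010412.
Weighting by the prior gives 1/3 · 0.0068587 = 0.0022862, 1/3 · 0.0078125 = 0.0026042, 1/3 · 0.010412 = 0.0034708; these sum to 0.0083612.
Dividing through by the total gives posterior P(bag A | data) = 0.27343, P(bag B | data) = 0.31146, P(bag C | data) = 0.41511.
The predictive probability is P(green next | data) = (5/9)(0.27343) + (1/4)(0.31146) + (1/7)(0.41511) = 0.28907.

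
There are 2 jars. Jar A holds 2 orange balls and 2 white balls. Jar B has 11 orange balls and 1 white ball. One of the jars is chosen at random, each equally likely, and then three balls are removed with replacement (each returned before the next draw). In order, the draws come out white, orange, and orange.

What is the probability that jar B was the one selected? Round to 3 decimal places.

Under each hypothesis, the probability of the observed sequence is: P(data | jar A) = (2/4)(2/4)(2/4) = 0.125; P(data | jar B) = (1/12)(11/12)(11/12) = 0.070023.
Multiplying each by its prior: 1/2 · 0.125 = 0.0625, 1/2 · 0.070023 = 0.035012; summing to 0.097512.
By Bayes' rule, P(jar B | data) = (0.035012) / (0.097512) = 0.35905.

0.359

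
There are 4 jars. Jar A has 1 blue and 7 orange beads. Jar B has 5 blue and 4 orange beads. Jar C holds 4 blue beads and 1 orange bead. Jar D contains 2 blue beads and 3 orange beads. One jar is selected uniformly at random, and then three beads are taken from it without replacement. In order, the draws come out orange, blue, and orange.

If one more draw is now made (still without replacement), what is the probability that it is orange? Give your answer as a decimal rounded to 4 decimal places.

0.5961

The likelihood of the observed sequence under each hypothesis: P(data | jar A) = (7/8)(1/7)(6/6) = 0.125; P(data | jar B) = (4/9)(5/8)(3/7) = 0.11905; P(data | jar C) = (1/5)(4/4)(0/3) = 0; P(data | jar D) = (3/5)(2/4)(2/3) = 0.2.
Weighting by the prior gives 1/4 · 0.125 = 0.03125, 1/4 · 0.11905 = 0.029762, 1/4 · 0 = 0, 1/4 · 0.2 = 0.05; with total 0.11101.
Dividing through by the total gives posterior P(jar A | data) = 0.2815, P(jar B | data) = 0.2681, P(jar C | data) = 0, P(jar D | data) = 0.4504.
Averaging over the posterior, P(orange next | data) = (1)(0.2815) + (1/3)(0.2681) + (1/2)(0.4504) = 0.59607.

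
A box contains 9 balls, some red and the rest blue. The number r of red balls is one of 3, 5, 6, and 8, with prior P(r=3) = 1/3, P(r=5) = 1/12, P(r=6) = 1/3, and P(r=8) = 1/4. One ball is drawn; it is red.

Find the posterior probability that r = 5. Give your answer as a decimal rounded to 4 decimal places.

Under each hypothesis, the probability of this draw is: P(data | r = 3) = (3/9) = 1/3; P(data | r = 5) = (5/9) = 5/9; P(data | r = 6) = (6/9) = 2/3; P(data | r = 8) = (8/9) = 8/9.
Weighting by the prior gives 1/3 · 1/3 = 1/9, 1/12 · 5/9 = 5/108, 1/3 · 2/3 = 2/9, 1/4 · 8/9 = 2/9; with total 65/108.
Hence P(r = 5 | data) = (5/108) / (65/108) = 1/13.

0.0769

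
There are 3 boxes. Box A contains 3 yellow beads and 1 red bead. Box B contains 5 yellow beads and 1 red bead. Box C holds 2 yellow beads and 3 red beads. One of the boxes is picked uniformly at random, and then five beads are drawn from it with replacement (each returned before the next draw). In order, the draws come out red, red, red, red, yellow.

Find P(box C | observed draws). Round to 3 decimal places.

For each hypothesis, P(data | H) works out to: P(data | box A) = (1/4)(1/4)(1/4)(1/4)(3/4) = 0.0029297; P(data | box B) = (1/6)(1/6)(1/6)(1/6)(5/6) = 0.000643; P(data | box C) = (3/5)(3/5)(3/5)(3/5)(2/5) = 0.05184.
The prior-weighted likelihoods are 1/3 · 0.0029297 = 0.00097656, 1/3 · 0.000643 = 0.00021433, 1/3 · 0.05184 = 0.01728; summing to 0.018471.
So P(box C | data) = (0.01728) / (0.018471) = 0.93553.

0.936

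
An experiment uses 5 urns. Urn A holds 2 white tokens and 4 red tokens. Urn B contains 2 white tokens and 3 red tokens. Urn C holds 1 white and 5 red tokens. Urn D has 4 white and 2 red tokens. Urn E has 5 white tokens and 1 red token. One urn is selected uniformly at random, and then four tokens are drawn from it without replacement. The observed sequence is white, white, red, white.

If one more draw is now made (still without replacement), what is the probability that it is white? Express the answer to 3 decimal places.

0.778

For each hypothesis, P(data | H) works out to: P(data | urn A) = (2/6)(1/5)(4/4)(0/3) = 0; P(data | urn B) = (2/5)(1/4)(3/3)(0/2) = 0; P(data | urn C) = (1/6)(0/5) = 0; P(data | urn D) = (4/6)(3/5)(2/4)(2/3) = 2/15; P(data | urn E) = (5/6)(4/5)(1/4)(3/3) = 1/6.
Multiplying each by its prior: 1/5 · 0 = 0, 1/5 · 0 = 0, 1/5 · 0 = 0, 1/5 · 2/15 = 2/75, 1/5 · 1/6 = 1/30; these sum to 3/50.
The posterior is then P(urn A | data) = 0, P(urn B | data) = 0, P(urn C | data) = 0, P(urn D | data) = 4/9, P(urn E | data) = 5/9.
The predictive probability is P(white next | data) = (1/2)(4/9) + (1)(5/9) = 7/9.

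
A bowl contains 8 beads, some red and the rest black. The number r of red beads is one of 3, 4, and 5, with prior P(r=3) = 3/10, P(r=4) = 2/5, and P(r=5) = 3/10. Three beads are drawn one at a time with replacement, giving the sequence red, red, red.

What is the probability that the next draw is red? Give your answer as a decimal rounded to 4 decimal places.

Compute the likelihood of the observed sequence for each case: P(data | r = 3) = (3/8)(3/8)(3/8) = 0.052734; P(data | r = 4) = (4/8)(4/8)(4/8) = 0.125; P(data | r = 5) = (5/8)(5/8)(5/8) = 0.24414.
Multiplying each by its prior: 3/10 · 0.052734 = 0.01582, 2/5 · 0.125 = 0.05, 3/10 · 0.24414 = 0.073242; with total 0.13906.
Normalising, the posterior is P(r = 3 | data) = 0.11376, P(r = 4 | data) = 0.35955, P(r = 5 | data) = 0.52669.
The predictive probability is P(red next | data) = (3/8)(0.11376) + (1/2)(0.35955) + (5/8)(0.52669) = 0.55162.

0.5516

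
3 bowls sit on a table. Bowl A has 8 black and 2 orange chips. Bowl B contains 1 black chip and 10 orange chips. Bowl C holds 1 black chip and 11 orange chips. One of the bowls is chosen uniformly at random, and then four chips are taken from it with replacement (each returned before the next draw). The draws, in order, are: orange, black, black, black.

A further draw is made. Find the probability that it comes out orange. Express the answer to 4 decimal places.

0.2083

For each hypothesis, P(data | H) works out to: P(data | bowl A) = (2/10)(8/10)(8/10)(8/10) = 0.1024; P(data | bowl B) = (10/11)(1/11)(1/11)(1/11) = 0.00068301; P(data | bowl C) = (11/12)(1/12)(1/12)(1/12) = 0.00053048.
Weighting by the prior gives 1/3 · 0.1024 = 0.034133, 1/3 · 0.00068301 = 0.00022767, 1/3 · 0.00053048 = 0.00017683; with total 0.034538.
Dividing through by the total gives posterior P(bowl A | data) = 0.98829, P(bowl B | data) = 0.0065919, P(bowl C | data) = 0.0051198.
Averaging over the posterior, P(orange next | data) = (1/5)(0.98829) + (10/11)(0.0065919) + (11/12)(0.0051198) = 0.20834.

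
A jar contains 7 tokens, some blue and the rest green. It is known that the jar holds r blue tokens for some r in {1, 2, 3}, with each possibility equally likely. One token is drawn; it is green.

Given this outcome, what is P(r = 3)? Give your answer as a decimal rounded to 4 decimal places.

0.2667

For each hypothesis, P(data | H) works out to: P(data | r = 1) = (6/7) = 6/7; P(data | r = 2) = (5/7) = 5/7; P(data | r = 3) = (4/7) = 4/7.
The prior-weighted likelihoods are 1/3 · 6/7 = 2/7, 1/3 · 5/7 = 5/21, 1/3 · 4/7 = 4/21; these sum to 5/7.
So P(r = 3 | data) = (4/21) / (5/7) = 4/15.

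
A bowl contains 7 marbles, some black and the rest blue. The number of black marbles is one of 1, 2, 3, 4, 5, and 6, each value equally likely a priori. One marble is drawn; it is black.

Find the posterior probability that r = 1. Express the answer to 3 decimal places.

0.048

Compute the likelihood of this draw for each case: P(data | r = 1) = (1/7) = 1/7; P(data | r = 2) = (2/7) = 2/7; P(data | r = 3) = (3/7) = 3/7; P(data | r = 4) = (4/7) = 4/7; P(data | r = 5) = (5/7) = 5/7; P(data | r = 6) = (6/7) = 6/7.
Weighting by the prior gives 1/6 · 1/7 = 1/42, 1/6 · 2/7 = 1/21, 1/6 · 3/7 = 1/14, 1/6 · 4/7 = 2/21, 1/6 · 5/7 = 5/42, 1/6 · 6/7 = 1/7; summing to 1/2.
So P(r = 1 | data) = (1/42) / (1/2) = 1/21.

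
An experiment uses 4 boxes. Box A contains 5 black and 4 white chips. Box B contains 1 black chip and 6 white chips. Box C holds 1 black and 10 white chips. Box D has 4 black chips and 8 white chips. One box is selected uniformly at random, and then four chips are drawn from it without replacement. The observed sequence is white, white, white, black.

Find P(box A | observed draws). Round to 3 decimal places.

0.103

For each hypothesis, P(data | H) works out to: P(data | box A) = (4/9)(3/8)(2/7)(5/6) = 0.039683; P(data | box B) = (6/7)(5/6)(4/5)(1/4) = 0.14286; P(data | box C) = (10/11)(9/10)(8/9)(1/8) = 0.090909; P(data | box D) = (8/12)(7/11)(6/10)(4/9) = 0.11313.
Weighting by the prior gives 1/4 · 0.039683 = 0.0099206, 1/4 · 0.14286 = 0.035714, 1/4 · 0.090909 = 0.022727, 1/4 · 0.11313 = 0.028283; with total 0.096645.
So P(box A | data) = (0.0099206) / (0.096645) = 0.10265.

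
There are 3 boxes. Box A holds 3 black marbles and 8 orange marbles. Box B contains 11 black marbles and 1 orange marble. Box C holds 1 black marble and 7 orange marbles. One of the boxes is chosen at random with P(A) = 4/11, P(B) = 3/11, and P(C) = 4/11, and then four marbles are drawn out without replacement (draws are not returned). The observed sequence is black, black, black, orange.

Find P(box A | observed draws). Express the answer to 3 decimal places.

Compute the likelihood of the observed sequence for each case: P(data | box A) = (3/11)(2/10)(1/9)(8/8) = 0.0060606; P(data | box B) = (11/12)(10/11)(9/10)(1/9) = 0.083333; P(data | box C) = (1/8)(0/7) = 0.
Weighting by the prior gives 4/11 · 0.0060606 = 0.0022039, 3/11 · 0.083333 = 0.022727, 4/11 · 0 = 0; these sum to 0.024931.
Therefore the posterior P(box A | data) = (0.0022039) / (0.024931) = 0.088398.

0.088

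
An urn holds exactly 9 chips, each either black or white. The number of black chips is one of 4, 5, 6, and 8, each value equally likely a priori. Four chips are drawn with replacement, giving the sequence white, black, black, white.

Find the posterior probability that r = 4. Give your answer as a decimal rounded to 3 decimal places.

For each hypothesis, P(data | H) works out to: P(data | r = 4) = (5/9)(4/9)(4/9)(5/9) = 0.060966; P(data | r = 5) = (4/9)(5/9)(5/9)(4/9) = 0.060966; P(data | r = 6) = (3/9)(6/9)(6/9)(3/9) = 0.049383; P(data | r = 8) = (1/9)(8/9)(8/9)(1/9) = 0.0097546.
Weighting by the prior gives 1/4 · 0.060966 = 0.015242, 1/4 · 0.060966 = 0.015242, 1/4 · 0.049383 = 0.012346, 1/4 · 0.0097546 = 0.0024387; summing to 0.045267.
Hence P(r = 4 | data) = (0.015242) / (0.045267) = 0.3367.

0.337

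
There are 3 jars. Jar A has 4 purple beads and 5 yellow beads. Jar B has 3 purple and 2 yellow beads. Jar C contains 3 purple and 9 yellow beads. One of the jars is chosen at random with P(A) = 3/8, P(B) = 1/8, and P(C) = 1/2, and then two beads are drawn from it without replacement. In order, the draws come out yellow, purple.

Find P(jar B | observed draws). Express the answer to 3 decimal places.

0.154

The likelihood of the observed sequence under each hypothesis: P(data | jar A) = (5/9)(4/8) = 5/18; P(data | jar B) = (2/5)(3/4) = 3/10; P(data | jar C) = (9/12)(3/11) = 9/44.
The prior-weighted likelihoods are 3/8 · 5/18 = 5/48, 1/8 · 3/10 = 3/80, 1/2 · 9/44 = 9/88; summing to 161/660.
So P(jar B | data) = (3/80) / (161/660) = 99/644.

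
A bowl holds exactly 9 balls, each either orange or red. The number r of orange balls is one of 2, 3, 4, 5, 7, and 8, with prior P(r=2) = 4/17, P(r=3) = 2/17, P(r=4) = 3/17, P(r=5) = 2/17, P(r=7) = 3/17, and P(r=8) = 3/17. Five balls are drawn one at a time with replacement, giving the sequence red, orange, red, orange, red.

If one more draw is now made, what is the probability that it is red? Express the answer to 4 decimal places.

The likelihood of the observed sequence under each hypothesis: P(data | r = 2) = (7/9)(2/9)(7/9)(2/9)(7/9) = 0.023235; P(data | r = 3) = (6/9)(3/9)(6/9)(3/9)(6/9) = 0.032922; P(data | r = 4) = (5/9)(4/9)(5/9)(4/9)(5/9) = 0.03387; P(data | r = 5) = (4/9)(5/9)(4/9)(5/9)(4/9) = 0.027096; P(data | r = 7) = (2/9)(7/9)(2/9)(7/9)(2/9) = 0.0066386; P(data | r = 8) = (1/9)(8/9)(1/9)(8/9)(1/9) = 0.0010838.
Multiplying each by its prior: 4/17 · 0.023235 = 0.005467, 2/17 · 0.032922 = 0.0038732, 3/17 · 0.03387 = 0.0059771, 2/17 · 0.027096 = 0.0031878, 3/17 · 0.0066386 = 0.0011715, 3/17 · 0.0010838 = 0.00019127; summing to 0.019868.
Normalising, the posterior is P(r = 2 | data) = 0.27517, P(r = 3 | data) = 0.19495, P(r = 4 | data) = 0.30084, P(r = 5 | data) = 0.16045, P(r = 7 | data) = 0.058965, P(r = 8 | data) = 0.009627.
So P(red next | data) = Σ P(red next | H) P(H | data) = (7/9)(0.27517) + (2/3)(0.19495) + (5/9)(0.30084) + (4/9)(0.16045) + (2/9)(0.058965) + (1/9)(0.009627) = 0.5966.

0.5966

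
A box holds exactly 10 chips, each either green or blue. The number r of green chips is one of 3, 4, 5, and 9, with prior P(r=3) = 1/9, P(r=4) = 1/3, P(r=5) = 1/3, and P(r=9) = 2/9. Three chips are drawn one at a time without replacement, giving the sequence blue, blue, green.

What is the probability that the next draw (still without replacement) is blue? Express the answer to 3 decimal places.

0.540

The likelihood of the observed sequence under each hypothesis: P(data | r = 3) = (7/10)(6/9)(3/8) = 0.175; P(data | r = 4) = (6/10)(5/9)(4/8) = 0.16667; P(data | r = 5) = (5/10)(4/9)(5/8) = 0.13889; P(data | r = 9) = (1/10)(0/9) = 0.
Weighting by the prior gives 1/9 · 0.175 = 0.019444, 1/3 · 0.16667 = 0.055556, 1/3 · 0.13889 = 0.046296, 2/9 · 0 = 0; these sum to 0.1213.
Normalising, the posterior is P(r = 3 | data) = 0.16031, P(r = 4 | data) = 0.45802, P(r = 5 | data) = 0.38168, P(r = 9 | data) = 0.
The predictive probability is P(blue next | data) = (5/7)(0.16031) + (4/7)(0.45802) + (3/7)(0.38168) = 0.5398.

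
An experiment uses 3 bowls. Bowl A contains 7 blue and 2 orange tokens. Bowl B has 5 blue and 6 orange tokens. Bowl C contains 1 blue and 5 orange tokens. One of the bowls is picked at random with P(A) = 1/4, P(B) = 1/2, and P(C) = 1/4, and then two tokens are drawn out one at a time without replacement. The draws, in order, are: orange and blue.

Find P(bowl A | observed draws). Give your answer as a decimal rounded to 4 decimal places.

0.2145

Compute the likelihood of the observed sequence for each case: P(data | bowl A) = (2/9)(7/8) = 0.19444; P(data | bowl B) = (6/11)(5/10) = 0.27273; P(data | bowl C) = (5/6)(1/5) = 0.16667.
Multiplying each by its prior: 1/4 · 0.19444 = 0.048611, 1/2 · 0.27273 = 0.13636, 1/4 · 0.16667 = 0.041667; with total 0.22664.
Hence P(bowl A | data) = (0.048611) / (0.22664) = 0.21448.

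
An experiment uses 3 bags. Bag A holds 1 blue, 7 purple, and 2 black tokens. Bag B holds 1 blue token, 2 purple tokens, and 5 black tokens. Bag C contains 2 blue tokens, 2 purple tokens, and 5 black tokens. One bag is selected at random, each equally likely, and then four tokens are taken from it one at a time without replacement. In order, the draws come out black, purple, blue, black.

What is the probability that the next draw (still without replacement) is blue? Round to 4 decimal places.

0.0998

For each hypothesis, P(data | H) works out to: P(data | bag A) = (2/10)(7/9)(1/8)(1/7) = 0.0027778; P(data | bag B) = (5/8)(2/7)(1/6)(4/5) = 0.02381; P(data | bag C) = (5/9)(2/8)(2/7)(4/6) = 0.026455.
Multiplying each by its prior: 1/3 · 0.0027778 = 0.00092593, 1/3 · 0.02381 = 0.0079365, 1/3 · 0.026455 = 0.0088183; with total 0.017681.
The posterior is then P(bag A | data) = 0.052369, P(bag B | data) = 0.44888, P(bag C | data) = 0.49875.
The predictive probability is P(blue next | data) = (0)(0.052369) + (0)(0.44888) + (1/5)(0.49875) = 0.099751.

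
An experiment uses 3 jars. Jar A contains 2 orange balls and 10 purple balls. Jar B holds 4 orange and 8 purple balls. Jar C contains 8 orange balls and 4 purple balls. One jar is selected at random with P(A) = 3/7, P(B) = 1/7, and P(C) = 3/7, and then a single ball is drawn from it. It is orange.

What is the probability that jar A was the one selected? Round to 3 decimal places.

For each hypothesis, P(data | H) works out to: P(data | jar A) = (2/12) = 1/6; P(data | jar B) = (4/12) = 1/3; P(data | jar C) = (8/12) = 2/3.
The prior-weighted likelihoods are 3/7 · 1/6 = 1/14, 1/7 · 1/3 = 1/21, 3/7 · 2/3 = 2/7; with total 17/42.
Therefore the posterior P(jar A | data) = (1/14) / (17/42) = 3/17.

0.176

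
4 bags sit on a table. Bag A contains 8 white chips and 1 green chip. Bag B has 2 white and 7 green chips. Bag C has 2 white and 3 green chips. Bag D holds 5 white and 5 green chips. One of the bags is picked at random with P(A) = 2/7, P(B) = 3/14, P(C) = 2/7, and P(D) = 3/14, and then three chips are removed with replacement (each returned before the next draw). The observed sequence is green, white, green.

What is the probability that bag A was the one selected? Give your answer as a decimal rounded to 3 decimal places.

The likelihood of the observed sequence under each hypothesis: P(data | bag A) = (1/9)(8/9)(1/9) = 0.010974; P(data | bag B) = (7/9)(2/9)(7/9) = 0.13443; P(data | bag C) = (3/5)(2/5)(3/5) = 0.144; P(data | bag D) = (5/10)(5/10)(5/10) = 0.125.
Multiplying each by its prior: 2/7 · 0.010974 = 0.0031354, 3/14 · 0.13443 = 0.028807, 2/7 · 0.144 = 0.041143, 3/14 · 0.125 = 0.026786; summing to 0.099871.
So P(bag A | data) = (0.0031354) / (0.099871) = 0.031395.

0.031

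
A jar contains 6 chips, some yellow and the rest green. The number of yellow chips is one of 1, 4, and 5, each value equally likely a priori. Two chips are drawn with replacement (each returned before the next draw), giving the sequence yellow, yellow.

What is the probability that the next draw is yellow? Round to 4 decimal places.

For each hypothesis, P(data | H) works out to: P(data | r = 1) = (1/6)(1/6) = 1/36; P(data | r = 4) = (4/6)(4/6) = 4/9; P(data | r = 5) = (5/6)(5/6) = 25/36.
The prior-weighted likelihoods are 1/3 · 1/36 = 1/108, 1/3 · 4/9 = 4/27, 1/3 · 25/36 = 25/108; summing to 7/18.
Dividing through by the total gives posterior P(r = 1 | data) = 1/42, P(r = 4 | data) = 8/21, P(r = 5 | data) = 25/42.
So P(yellow next | data) = Σ P(yellow next | H) P(H | data) = (1/6)(1/42) + (2/3)(8/21) + (5/6)(25/42) = 95/126.

0.7540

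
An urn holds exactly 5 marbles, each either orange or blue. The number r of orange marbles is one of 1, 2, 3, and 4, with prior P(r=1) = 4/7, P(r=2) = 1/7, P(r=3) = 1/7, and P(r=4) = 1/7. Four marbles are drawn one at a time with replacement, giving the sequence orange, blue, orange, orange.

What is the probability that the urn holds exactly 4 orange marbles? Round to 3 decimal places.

0.405

Under each hypothesis, the probability of the observed sequence is: P(data | r = 1) = (1/5)(4/5)(1/5)(1/5) = 0.0064; P(data | r = 2) = (2/5)(3/5)(2/5)(2/5) = 0.0384; P(data | r = 3) = (3/5)(2/5)(3/5)(3/5) = 0.0864; P(data | r = 4) = (4/5)(1/5)(4/5)(4/5) = 0.1024.
Multiplying each by its prior: 4/7 · 0.0064 = 0.0036571, 1/7 · 0.0384 = 0.0054857, 1/7 · 0.0864 = 0.012343, 1/7 · 0.1024 = 0.014629; with total 0.036114.
Hence P(r = 4 | data) = (0.014629) / (0.036114) = 0.40506.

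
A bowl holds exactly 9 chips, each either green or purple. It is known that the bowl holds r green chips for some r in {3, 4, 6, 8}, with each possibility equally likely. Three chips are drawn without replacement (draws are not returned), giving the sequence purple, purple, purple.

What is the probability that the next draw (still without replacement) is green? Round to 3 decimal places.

0.570

Compute the likelihood of the observed sequence for each case: P(data | r = 3) = (6/9)(5/8)(4/7) = 5/21; P(data | r = 4) = (5/9)(4/8)(3/7) = 5/42; P(data | r = 6) = (3/9)(2/8)(1/7) = 1/84; P(data | r = 8) = (1/9)(0/8) = 0.
Multiplying each by its prior: 1/4 · 5/21 = 5/84, 1/4 · 5/42 = 5/168, 1/4 · 1/84 = 1/336, 1/4 · 0 = 0; with total 31/336.
Normalising, the posterior is P(r = 3 | data) = 20/31, P(r = 4 | data) = 10/31, P(r = 6 | data) = 1/31, P(r = 8 | data) = 0.
Averaging over the posterior, P(green next | data) = (1/2)(20/31) + (2/3)(10/31) + (1)(1/31) = 53/93.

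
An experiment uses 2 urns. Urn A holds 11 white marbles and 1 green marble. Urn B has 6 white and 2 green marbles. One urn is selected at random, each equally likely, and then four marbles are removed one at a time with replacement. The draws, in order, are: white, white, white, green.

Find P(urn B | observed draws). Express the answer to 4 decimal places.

0.6217

For each hypothesis, P(data | H) works out to: P(data | urn A) = (11/12)(11/12)(11/12)(1/12) = 0.064188; P(data | urn B) = (6/8)(6/8)(6/8)(2/8) = 0.10547.
The prior-weighted likelihoods are 1/2 · 0.064188 = 0.032094, 1/2 · 0.10547 = 0.052734; summing to 0.084828.
So P(urn B | data) = (0.052734) / (0.084828) = 0.62166.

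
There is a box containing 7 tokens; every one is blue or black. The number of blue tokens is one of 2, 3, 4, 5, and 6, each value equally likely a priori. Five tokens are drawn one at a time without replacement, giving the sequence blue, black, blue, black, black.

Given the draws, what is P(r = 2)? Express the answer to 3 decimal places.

Under each hypothesis, the probability of the observed sequence is: P(data | r = 2) = (2/7)(5/6)(1/5)(4/4)(3/3) = 1/21; P(data | r = 3) = (3/7)(4/6)(2/5)(3/4)(2/3) = 2/35; P(data | r = 4) = (4/7)(3/6)(3/5)(2/4)(1/3) = 1/35; P(data | r = 5) = (5/7)(2/6)(4/5)(1/4)(0/3) = 0; P(data | r = 6) = (6/7)(1/6)(5/5)(0/4) = 0.
Multiplying each by its prior: 1/5 · 1/21 = 1/105, 1/5 · 2/35 = 2/175, 1/5 · 1/35 = 1/175, 1/5 · 0 = 0, 1/5 · 0 = 0; summing to 2/75.
So P(r = 2 | data) = (1/105) / (2/75) = 5/14.

0.357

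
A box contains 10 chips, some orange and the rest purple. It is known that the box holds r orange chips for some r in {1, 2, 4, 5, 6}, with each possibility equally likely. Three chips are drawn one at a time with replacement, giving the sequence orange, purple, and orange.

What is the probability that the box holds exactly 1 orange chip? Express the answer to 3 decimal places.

The likelihood of the observed sequence under each hypothesis: P(data | r = 1) = (1/10)(9/10)(1/10) = 0.009; P(data | r = 2) = (2/10)(8/10)(2/10) = 0.032; P(data | r = 4) = (4/10)(6/10)(4/10) = 0.096; P(data | r = 5) = (5/10)(5/10)(5/10) = 0.125; P(data | r = 6) = (6/10)(4/10)(6/10) = 0.144.
Multiplying each by its prior: 1/5 · 0.009 = 0.0018, 1/5 · 0.032 = 0.0064, 1/5 · 0.096 = 0.0192, 1/5 · 0.125 = 0.025, 1/5 · 0.144 = 0.0288; summing to 0.0812.
By Bayes' rule, P(r = 1 | data) = (0.0018) / (0.0812) = 0.022167.

0.022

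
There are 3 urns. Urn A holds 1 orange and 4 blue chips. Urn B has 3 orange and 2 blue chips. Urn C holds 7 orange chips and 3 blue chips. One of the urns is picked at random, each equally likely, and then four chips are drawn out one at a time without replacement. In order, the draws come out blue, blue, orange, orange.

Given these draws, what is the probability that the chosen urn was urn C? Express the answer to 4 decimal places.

The likelihood of the observed sequence under each hypothesis: P(data | urn A) = (4/5)(3/4)(1/3)(0/2) = 0; P(data | urn B) = (2/5)(1/4)(3/3)(2/2) = 1/10; P(data | urn C) = (3/10)(2/9)(7/8)(6/7) = 1/20.
Multiplying each by its prior: 1/3 · 0 = 0, 1/3 · 1/10 = 1/30, 1/3 · 1/20 = 1/60; these sum to 1/20.
By Bayes' rule, P(urn C | data) = (1/60) / (1/20) = 1/3.

0.3333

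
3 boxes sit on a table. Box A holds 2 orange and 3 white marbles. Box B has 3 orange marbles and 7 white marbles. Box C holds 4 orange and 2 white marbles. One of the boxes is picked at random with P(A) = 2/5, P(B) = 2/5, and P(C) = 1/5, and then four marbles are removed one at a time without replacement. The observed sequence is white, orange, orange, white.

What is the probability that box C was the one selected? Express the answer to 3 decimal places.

0.182

For each hypothesis, P(data | H) works out to: P(data | box A) = (3/5)(2/4)(1/3)(2/2) = 1/10; P(data | box B) = (7/10)(3/9)(2/8)(6/7) = 1/20; P(data | box C) = (2/6)(4/5)(3/4)(1/3) = 1/15.
The prior-weighted likelihoods are 2/5 · 1/10 = 1/25, 2/5 · 1/20 = 1/50, 1/5 · 1/15 = 1/75; with total 11/150.
Therefore the posterior P(box C | data) = (1/75) / (11/150) = 2/11.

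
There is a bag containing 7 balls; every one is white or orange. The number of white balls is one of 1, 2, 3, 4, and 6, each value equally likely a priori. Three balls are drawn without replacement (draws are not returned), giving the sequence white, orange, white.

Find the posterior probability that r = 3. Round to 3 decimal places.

The likelihood of the observed sequence under each hypothesis: P(data | r = 1) = (1/7)(6/6)(0/5) = 0; P(data | r = 2) = (2/7)(5/6)(1/5) = 1/21; P(data | r = 3) = (3/7)(4/6)(2/5) = 4/35; P(data | r = 4) = (4/7)(3/6)(3/5) = 6/35; P(data | r = 6) = (6/7)(1/6)(5/5) = 1/7.
The prior-weighted likelihoods are 1/5 · 0 = 0, 1/5 · 1/21 = 1/105, 1/5 · 4/35 = 4/175, 1/5 · 6/35 = 6/175, 1/5 · 1/7 = 1/35; summing to 2/21.
Therefore the posterior P(r = 3 | data) = (4/175) / (2/21) = 6/25.

0.240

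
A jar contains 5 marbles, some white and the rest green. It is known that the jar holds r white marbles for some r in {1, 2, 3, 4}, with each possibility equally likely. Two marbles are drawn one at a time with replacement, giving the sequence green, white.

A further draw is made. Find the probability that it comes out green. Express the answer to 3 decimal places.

0.500

For each hypothesis, P(data | H) works out to: P(data | r = 1) = (4/5)(1/5) = 4/25; P(data | r = 2) = (3/5)(2/5) = 6/25; P(data | r = 3) = (2/5)(3/5) = 6/25; P(data | r = 4) = (1/5)(4/5) = 4/25.
The prior-weighted likelihoods are 1/4 · 4/25 = 1/25, 1/4 · 6/25 = 3/50, 1/4 · 6/25 = 3/50, 1/4 · 4/25 = 1/25; these sum to 1/5.
The posterior is then P(r = 1 | data) = 1/5, P(r = 2 | data) = 3/10, P(r = 3 | data) = 3/10, P(r = 4 | data) = 1/5.
Averaging over the posterior, P(green next | data) = (4/5)(1/5) + (3/5)(3/10) + (2/5)(3/10) + (1/5)(1/5) = 1/2.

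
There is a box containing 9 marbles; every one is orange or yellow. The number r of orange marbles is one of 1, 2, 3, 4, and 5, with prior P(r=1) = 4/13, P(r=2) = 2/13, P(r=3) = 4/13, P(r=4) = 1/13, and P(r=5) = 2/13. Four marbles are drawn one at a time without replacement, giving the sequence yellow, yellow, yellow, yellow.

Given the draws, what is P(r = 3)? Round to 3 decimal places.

For each hypothesis, P(data | H) works out to: P(data | r = 1) = (8/9)(7/8)(6/7)(5/6) = 0.55556; P(data | r = 2) = (7/9)(6/8)(5/7)(4/6) = 0.27778; P(data | r = 3) = (6/9)(5/8)(4/7)(3/6) = 0.11905; P(data | r = 4) = (5/9)(4/8)(3/7)(2/6) = 0.039683; P(data | r = 5) = (4/9)(3/8)(2/7)(1/6) = 0.0079365.
Multiplying each by its prior: 4/13 · 0.55556 = 0.17094, 2/13 · 0.27778 = 0.042735, 4/13 · 0.11905 = 0.03663, 1/13 · 0.039683 = 0.0030525, 2/13 · 0.0079365 = 0.001221; summing to 0.25458.
Therefore the posterior P(r = 3 | data) = (0.03663) / (0.25458) = 0.14388.

0.144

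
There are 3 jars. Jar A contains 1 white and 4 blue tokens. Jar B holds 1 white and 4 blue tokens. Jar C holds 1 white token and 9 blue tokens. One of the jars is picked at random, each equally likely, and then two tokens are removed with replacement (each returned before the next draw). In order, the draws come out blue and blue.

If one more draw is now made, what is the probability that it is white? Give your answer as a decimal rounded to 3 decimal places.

For each hypothesis, P(data | H) works out to: P(data | jar A) = (4/5)(4/5) = 16/25; P(data | jar B) = (4/5)(4/5) = 16/25; P(data | jar C) = (9/10)(9/10) = 81/100.
Weighting by the prior gives 1/3 · 16/25 = 16/75, 1/3 · 16/25 = 16/75, 1/3 · 81/100 = 27/100; these sum to 209/300.
Dividing through by the total gives posterior P(jar A | data) = 0.30622, P(jar B | data) = 0.30622, P(jar C | data) = 0.38756.
The predictive probability is P(white next | data) = (1/5)(0.30622) + (1/5)(0.30622) + (1/10)(0.38756) = 0.16124.

0.161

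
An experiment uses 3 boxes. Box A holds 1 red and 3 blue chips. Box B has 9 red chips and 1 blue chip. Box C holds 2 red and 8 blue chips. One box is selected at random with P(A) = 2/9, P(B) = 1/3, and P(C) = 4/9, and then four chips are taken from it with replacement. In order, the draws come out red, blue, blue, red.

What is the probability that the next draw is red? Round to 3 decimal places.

0.304

The likelihood of the observed sequence under each hypothesis: P(data | box A) = (1/4)(3/4)(3/4)(1/4) = 0.035156; P(data | box B) = (9/10)(1/10)(1/10)(9/10) = 0.0081; P(data | box C) = (2/10)(8/10)(8/10)(2/10) = 0.0256.
The prior-weighted likelihoods are 2/9 · 0.035156 = 0.0078125, 1/3 · 0.0081 = 0.0027, 4/9 · 0.0256 = 0.011378; these sum to 0.02189.
Dividing through by the total gives posterior P(box A | data) = 0.35689, P(box B | data) = 0.12334, P(box C | data) = 0.51976.
Averaging over the posterior, P(red next | data) = (1/4)(0.35689) + (9/10)(0.12334) + (1/5)(0.51976) = 0.30418.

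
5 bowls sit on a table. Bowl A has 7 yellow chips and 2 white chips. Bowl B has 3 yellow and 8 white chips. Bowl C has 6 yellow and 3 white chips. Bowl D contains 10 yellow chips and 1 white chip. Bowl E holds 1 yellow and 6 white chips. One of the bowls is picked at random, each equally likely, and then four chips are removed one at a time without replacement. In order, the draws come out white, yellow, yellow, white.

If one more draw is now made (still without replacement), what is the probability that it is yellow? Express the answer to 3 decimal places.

0.628

The likelihood of the observed sequence under each hypothesis: P(data | bowl A) = (2/9)(7/8)(6/7)(1/6) = 0.027778; P(data | bowl B) = (8/11)(3/10)(2/9)(7/8) = 0.042424; P(data | bowl C) = (3/9)(6/8)(5/7)(2/6) = 0.059524; P(data | bowl D) = (1/11)(10/10)(9/9)(0/8) = 0; P(data | bowl E) = (6/7)(1/6)(0/5) = 0.
The prior-weighted likelihoods are 1/5 · 0.027778 = 0.0055556, 1/5 · 0.042424 = 0.0084848, 1/5 · 0.059524 = 0.011905, 1/5 · 0 = 0, 1/5 · 0 = 0; with total 0.025945.
The posterior is then P(bowl A | data) = 0.21413, P(bowl B | data) = 0.32703, P(bowl C | data) = 0.45884, P(bowl D | data) = 0, P(bowl E | data) = 0.
So P(yellow next | data) = Σ P(yellow next | H) P(H | data) = (1)(0.21413) + (1/7)(0.32703) + (4/5)(0.45884) = 0.62792.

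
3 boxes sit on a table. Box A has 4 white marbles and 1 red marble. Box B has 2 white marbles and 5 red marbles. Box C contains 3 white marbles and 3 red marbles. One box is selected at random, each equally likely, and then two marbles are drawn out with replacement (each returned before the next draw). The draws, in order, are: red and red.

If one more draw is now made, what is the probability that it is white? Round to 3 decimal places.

The likelihood of the observed sequence under each hypothesis: P(data | box A) = (1/5)(1/5) = 0.04; P(data | box B) = (5/7)(5/7) = 0.5102; P(data | box C) = (3/6)(3/6) = 0.25.
The prior-weighted likelihoods are 1/3 · 0.04 = 0.013333, 1/3 · 0.5102 = 0.17007, 1/3 · 0.25 = 0.083333; these sum to 0.26673.
Normalising, the posterior is P(box A | data) = 0.049987, P(box B | data) = 0.63759, P(box C | data) = 0.31242.
The predictive probability is P(white next | data) = (4/5)(0.049987) + (2/7)(0.63759) + (1/2)(0.31242) = 0.37837.

0.378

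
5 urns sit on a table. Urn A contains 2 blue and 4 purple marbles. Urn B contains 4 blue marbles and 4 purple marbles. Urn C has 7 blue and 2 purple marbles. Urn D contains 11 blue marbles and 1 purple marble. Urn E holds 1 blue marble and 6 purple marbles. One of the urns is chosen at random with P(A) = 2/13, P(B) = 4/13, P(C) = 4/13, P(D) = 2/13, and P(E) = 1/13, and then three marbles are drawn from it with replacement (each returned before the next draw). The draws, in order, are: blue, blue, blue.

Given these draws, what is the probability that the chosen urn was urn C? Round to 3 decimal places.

0.471

For each hypothesis, P(data | H) works out to: P(data | urn A) = (2/6)(2/6)(2/6) = 0.037037; P(data | urn B) = (4/8)(4/8)(4/8) = 0.125; P(data | urn C) = (7/9)(7/9)(7/9) = 0.47051; P(data | urn D) = (11/12)(11/12)(11/12) = 0.77025; P(data | urn E) = (1/7)(1/7)(1/7) = 0.0029155.
Weighting by the prior gives 2/13 · 0.037037 = 0.005698, 4/13 · 0.125 = 0.038462, 4/13 · 0.47051 = 0.14477, 2/13 · 0.77025 = 0.1185, 1/13 · 0.0029155 = 0.00022427; summing to 0.30766.
Hence P(urn C | data) = (0.14477) / (0.30766) = 0.47056.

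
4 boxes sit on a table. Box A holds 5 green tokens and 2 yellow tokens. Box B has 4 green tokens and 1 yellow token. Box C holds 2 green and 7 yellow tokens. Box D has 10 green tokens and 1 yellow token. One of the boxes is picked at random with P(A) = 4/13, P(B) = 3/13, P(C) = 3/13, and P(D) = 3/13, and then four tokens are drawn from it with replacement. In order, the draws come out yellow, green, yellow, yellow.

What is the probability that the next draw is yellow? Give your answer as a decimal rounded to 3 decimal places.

0.665

Under each hypothesis, the probability of the observed sequence is: P(data | box A) = (2/7)(5/7)(2/7)(2/7) = 0.01666; P(data | box B) = (1/5)(4/5)(1/5)(1/5) = 0.0064; P(data | box C) = (7/9)(2/9)(7/9)(7/9) = 0.10456; P(data | box D) = (1/11)(10/11)(1/11)(1/11) = 0.00068301.
Weighting by the prior gives 4/13 · 0.01666 = 0.0051261, 3/13 · 0.0064 = 0.0014769, 3/13 · 0.10456 = 0.024129, 3/13 · 0.00068301 = 0.00015762; summing to 0.030889.
Normalising, the posterior is P(box A | data) = 0.16595, P(box B | data) = 0.047814, P(box C | data) = 0.78113, P(box D | data) = 0.0051027.
Averaging over the posterior, P(yellow next | data) = (2/7)(0.16595) + (1/5)(0.047814) + (7/9)(0.78113) + (1/11)(0.0051027) = 0.66499.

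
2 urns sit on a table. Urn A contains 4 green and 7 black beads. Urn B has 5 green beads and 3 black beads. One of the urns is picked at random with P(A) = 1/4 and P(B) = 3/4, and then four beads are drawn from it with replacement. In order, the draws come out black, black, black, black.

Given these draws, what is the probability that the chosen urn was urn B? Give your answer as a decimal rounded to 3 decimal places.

The likelihood of the observed sequence under each hypothesis: P(data | urn A) = (7/11)(7/11)(7/11)(7/11) = 0.16399; P(data | urn B) = (3/8)(3/8)(3/8)(3/8) = 0.019775.
Weighting by the prior gives 1/4 · 0.16399 = 0.040998, 3/4 · 0.019775 = 0.014832; these sum to 0.055829.
So P(urn B | data) = (0.014832) / (0.055829) = 0.26566.

0.266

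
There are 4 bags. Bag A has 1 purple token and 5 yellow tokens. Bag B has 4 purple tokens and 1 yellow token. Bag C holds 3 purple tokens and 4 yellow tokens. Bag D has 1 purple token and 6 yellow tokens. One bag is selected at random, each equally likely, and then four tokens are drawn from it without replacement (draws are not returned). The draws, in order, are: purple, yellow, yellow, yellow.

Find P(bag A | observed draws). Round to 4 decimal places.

0.4217

Under each hypothesis, the probability of the observed sequence is: P(data | bag A) = (1/6)(5/5)(4/4)(3/3) = 1/6; P(data | bag B) = (4/5)(1/4)(0/3) = 0; P(data | bag C) = (3/7)(4/6)(3/5)(2/4) = 3/35; P(data | bag D) = (1/7)(6/6)(5/5)(4/4) = 1/7.
Multiplying each by its prior: 1/4 · 1/6 = 1/24, 1/4 · 0 = 0, 1/4 · 3/35 = 3/140, 1/4 · 1/7 = 1/28; summing to 83/840.
So P(bag A | data) = (1/24) / (83/840) = 35/83.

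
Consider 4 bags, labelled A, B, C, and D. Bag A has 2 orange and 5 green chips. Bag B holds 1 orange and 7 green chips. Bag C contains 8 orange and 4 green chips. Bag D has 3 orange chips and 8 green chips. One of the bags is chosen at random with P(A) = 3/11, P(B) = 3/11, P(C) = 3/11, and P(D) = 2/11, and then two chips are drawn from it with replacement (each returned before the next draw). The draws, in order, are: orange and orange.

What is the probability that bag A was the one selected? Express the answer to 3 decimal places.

Under each hypothesis, the probability of the observed sequence is: P(data | bag A) = (2/7)(2/7) = 0.081633; P(data | bag B) = (1/8)(1/8) = 0.015625; P(data | bag C) = (8/12)(8/12) = 0.44444; P(data | bag D) = (3/11)(3/11) = 0.07438.
Multiplying each by its prior: 3/11 · 0.081633 = 0.022263, 3/11 · 0.015625 = 0.0042614, 3/11 · 0.44444 = 0.12121, 2/11 · 0.07438 = 0.013524; summing to 0.16126.
So P(bag A | data) = (0.022263) / (0.16126) = 0.13806.

0.138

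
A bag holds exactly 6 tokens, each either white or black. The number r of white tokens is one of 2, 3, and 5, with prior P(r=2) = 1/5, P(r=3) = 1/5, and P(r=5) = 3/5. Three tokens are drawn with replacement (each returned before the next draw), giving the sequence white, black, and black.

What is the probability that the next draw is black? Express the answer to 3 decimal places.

Compute the likelihood of the observed sequence for each case: P(data | r = 2) = (2/6)(4/6)(4/6) = 4/27; P(data | r = 3) = (3/6)(3/6)(3/6) = 1/8; P(data | r = 5) = (5/6)(1/6)(1/6) = 5/216.
Weighting by the prior gives 1/5 · 4/27 = 4/135, 1/5 · 1/8 = 1/40, 3/5 · 5/216 = 1/72; summing to 37/540.
The posterior is then P(r = 2 | data) = 16/37, P(r = 3 | data) = 27/74, P(r = 5 | data) = 15/74.
The predictive probability is P(black next | data) = (2/3)(16/37) + (1/2)(27/74) + (1/6)(15/74) = 56/111.

0.505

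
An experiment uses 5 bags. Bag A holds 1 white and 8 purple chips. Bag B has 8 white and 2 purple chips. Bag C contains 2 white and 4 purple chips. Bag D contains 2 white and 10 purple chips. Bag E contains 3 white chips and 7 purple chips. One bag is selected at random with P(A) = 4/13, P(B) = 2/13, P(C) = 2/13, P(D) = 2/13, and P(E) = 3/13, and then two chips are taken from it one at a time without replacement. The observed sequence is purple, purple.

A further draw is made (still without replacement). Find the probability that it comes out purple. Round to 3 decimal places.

The likelihood of the observed sequence under each hypothesis: P(data | bag A) = (8/9)(7/8) = 0.77778; P(data | bag B) = (2/10)(1/9) = 0.022222; P(data | bag C) = (4/6)(3/5) = 0.4; P(data | bag D) = (10/12)(9/11) = 0.68182; P(data | bag E) = (7/10)(6/9) = 0.46667.
Weighting by the prior gives 4/13 · 0.77778 = 0.23932, 2/13 · 0.022222 = 0.0034188, 2/13 · 0.4 = 0.061538, 2/13 · 0.68182 = 0.1049, 3/13 · 0.46667 = 0.10769; these sum to 0.51686.
The posterior is then P(bag A | data) = 0.46302, P(bag B | data) = 0.0066146, P(bag C | data) = 0.11906, P(bag D | data) = 0.20295, P(bag E | data) = 0.20836.
So P(purple next | data) = Σ P(purple next | H) P(H | data) = (6/7)(0.46302) + (0)(0.0066146) + (1/2)(0.11906) + (4/5)(0.20295) + (5/8)(0.20836) = 0.74899.

0.749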